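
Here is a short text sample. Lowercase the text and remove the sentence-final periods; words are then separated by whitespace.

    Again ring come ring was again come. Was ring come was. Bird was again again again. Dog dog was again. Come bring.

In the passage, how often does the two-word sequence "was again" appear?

Scanning the 21 overlapping bigram windows for "was again":
  position 5–6: was again
  position 13–14: was again
  position 19–20: was again

3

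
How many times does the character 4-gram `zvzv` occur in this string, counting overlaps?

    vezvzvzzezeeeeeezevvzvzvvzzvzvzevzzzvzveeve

Sliding a length-4 window over the 43 characters (40 positions):
  position 3–6: zvzv
  position 21–24: zvzv
  position 27–30: zvzv
  position 36–39: zvzv

4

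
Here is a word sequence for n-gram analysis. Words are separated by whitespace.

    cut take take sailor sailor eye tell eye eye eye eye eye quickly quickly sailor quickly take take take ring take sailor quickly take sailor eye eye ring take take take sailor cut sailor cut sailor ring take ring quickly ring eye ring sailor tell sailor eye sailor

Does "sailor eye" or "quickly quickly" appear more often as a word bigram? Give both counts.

"sailor eye" (3 vs 1)

"sailor eye": 3 occurrences
"quickly quickly": 1 occurrence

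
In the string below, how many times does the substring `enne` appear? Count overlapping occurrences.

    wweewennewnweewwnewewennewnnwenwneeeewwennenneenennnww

Sliding a length-4 window over the 54 characters (51 positions):
  position 6–9: enne
  position 22–25: enne
  position 40–43: enne
  position 43–46: enne

4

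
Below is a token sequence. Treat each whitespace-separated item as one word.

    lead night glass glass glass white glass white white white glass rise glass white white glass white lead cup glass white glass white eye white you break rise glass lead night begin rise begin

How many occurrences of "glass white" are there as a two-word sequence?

Scanning the 33 overlapping bigram windows for "glass white":
  position 5–6: glass white
  position 7–8: glass white
  position 13–14: glass white
  position 16–17: glass white
  position 20–21: glass white
  position 22–23: glass white

6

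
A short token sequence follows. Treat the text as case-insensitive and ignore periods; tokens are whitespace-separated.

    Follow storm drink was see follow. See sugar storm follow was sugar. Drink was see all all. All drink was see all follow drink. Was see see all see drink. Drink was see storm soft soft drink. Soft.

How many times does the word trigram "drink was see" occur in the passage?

5

Scanning the 36 overlapping trigram windows for "drink was see":
  position 3–5: drink was see
  position 13–15: drink was see
  position 19–21: drink was see
  position 24–26: drink was see
  position 31–33: drink was see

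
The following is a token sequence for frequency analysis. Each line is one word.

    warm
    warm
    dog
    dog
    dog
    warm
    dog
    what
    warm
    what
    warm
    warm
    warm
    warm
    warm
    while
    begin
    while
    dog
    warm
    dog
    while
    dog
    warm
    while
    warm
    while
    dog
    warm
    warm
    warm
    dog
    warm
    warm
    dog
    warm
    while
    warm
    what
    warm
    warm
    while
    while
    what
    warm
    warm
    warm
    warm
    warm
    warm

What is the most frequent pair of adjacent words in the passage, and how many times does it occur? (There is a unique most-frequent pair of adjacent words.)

Bigram frequencies (highest first):
  warm warm: 14
  dog warm: 6
  warm dog: 5
  warm while: 5
  what warm: 4
  while dog: 3
  … (9 more, each ≤ 2)

"warm warm", 14 times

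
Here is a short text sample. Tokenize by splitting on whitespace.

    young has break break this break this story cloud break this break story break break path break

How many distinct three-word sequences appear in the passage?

17 tokens → 15 trigram windows in total.
Repeated trigrams (each contributes count−1 duplicates):
  break this break: 2
1 duplicate windows → 15 − 1 = 14 distinct.

14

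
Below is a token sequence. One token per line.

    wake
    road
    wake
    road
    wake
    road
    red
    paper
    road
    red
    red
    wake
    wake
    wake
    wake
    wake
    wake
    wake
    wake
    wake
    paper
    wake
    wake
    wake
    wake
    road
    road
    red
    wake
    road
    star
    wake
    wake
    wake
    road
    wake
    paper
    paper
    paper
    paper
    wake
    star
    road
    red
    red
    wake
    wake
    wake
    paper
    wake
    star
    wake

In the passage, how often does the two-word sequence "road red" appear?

4

Scanning the 51 overlapping bigram windows for "road red":
  position 6–7: road red
  position 9–10: road red
  position 27–28: road red
  position 43–44: road red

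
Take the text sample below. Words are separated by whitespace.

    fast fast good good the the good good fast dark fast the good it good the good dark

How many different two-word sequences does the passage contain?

18 tokens → 17 bigram windows in total.
Repeated bigrams (each contributes count−1 duplicates):
  the good: 3
  good good: 2
  good the: 2
4 duplicate windows → 17 − 4 = 13 distinct.

13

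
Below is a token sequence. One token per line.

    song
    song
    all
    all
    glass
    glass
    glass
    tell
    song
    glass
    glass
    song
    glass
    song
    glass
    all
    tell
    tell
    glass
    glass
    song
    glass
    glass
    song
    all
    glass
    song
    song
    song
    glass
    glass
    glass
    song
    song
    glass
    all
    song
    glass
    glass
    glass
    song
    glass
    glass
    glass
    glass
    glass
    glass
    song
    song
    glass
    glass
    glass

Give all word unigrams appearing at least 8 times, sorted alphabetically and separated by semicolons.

glass; song

Unigram counts meeting the condition (at least 8 times):
  glass: 28
  song: 16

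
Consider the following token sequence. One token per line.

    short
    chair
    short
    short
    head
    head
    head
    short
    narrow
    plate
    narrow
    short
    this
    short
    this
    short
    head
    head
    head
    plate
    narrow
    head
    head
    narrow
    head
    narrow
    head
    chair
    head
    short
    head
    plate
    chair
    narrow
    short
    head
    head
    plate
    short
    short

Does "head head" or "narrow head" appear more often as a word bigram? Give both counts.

"head head": 6 occurrences
"narrow head": 3 occurrences

"head head" (6 vs 3)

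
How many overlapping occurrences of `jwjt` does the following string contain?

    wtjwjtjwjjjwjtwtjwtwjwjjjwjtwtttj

3

Sliding a length-4 window over the 33 characters (30 positions):
  position 3–6: jwjt
  position 11–14: jwjt
  position 25–28: jwjt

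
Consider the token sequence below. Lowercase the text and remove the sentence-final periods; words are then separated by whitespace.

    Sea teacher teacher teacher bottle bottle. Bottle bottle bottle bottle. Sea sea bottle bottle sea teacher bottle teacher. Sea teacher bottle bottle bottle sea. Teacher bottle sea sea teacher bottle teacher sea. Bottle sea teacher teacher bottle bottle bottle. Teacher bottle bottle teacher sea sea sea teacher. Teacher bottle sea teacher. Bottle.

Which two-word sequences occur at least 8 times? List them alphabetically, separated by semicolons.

Bigram counts meeting the condition (at least 8 times):
  bottle bottle: 11
  sea teacher: 8
  teacher bottle: 9

bottle bottle; sea teacher; teacher bottle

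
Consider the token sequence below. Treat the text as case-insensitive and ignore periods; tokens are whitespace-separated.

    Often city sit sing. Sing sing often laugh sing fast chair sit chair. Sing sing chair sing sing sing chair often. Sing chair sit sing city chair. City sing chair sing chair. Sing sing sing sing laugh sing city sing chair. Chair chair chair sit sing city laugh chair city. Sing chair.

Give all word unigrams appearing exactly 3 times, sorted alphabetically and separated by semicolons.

Unigram counts meeting the condition (exactly 3 times):
  laugh: 3
  often: 3

laugh; often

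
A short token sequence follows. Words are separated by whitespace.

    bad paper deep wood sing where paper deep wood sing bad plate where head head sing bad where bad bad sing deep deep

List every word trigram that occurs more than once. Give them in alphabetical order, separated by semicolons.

Trigram counts meeting the condition (more than once):
  deep wood sing: 2
  paper deep wood: 2

deep wood sing; paper deep wood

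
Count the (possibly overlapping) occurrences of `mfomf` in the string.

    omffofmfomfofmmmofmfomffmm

2

Sliding a length-5 window over the 26 characters (22 positions):
  position 7–11: mfomf
  position 19–23: mfomf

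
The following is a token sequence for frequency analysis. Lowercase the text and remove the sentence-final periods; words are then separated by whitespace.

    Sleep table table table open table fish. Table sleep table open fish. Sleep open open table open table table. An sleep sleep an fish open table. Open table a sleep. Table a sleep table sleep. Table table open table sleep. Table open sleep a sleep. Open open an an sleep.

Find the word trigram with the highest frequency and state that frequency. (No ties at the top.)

Trigram frequencies (highest first):
  table open table: 4
  table sleep table: 3
  sleep table table: 2
  table table open: 2
  sleep table open: 2
  sleep open open: 2
  … (30 more, each ≤ 2)

"table open table", 4 times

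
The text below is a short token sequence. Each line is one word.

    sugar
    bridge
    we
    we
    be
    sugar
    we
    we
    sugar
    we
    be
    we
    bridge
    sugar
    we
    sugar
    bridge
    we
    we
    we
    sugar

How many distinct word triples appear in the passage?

16

21 tokens → 19 trigram windows in total.
Repeated trigrams (each contributes count−1 duplicates):
  bridge we we: 2
  sugar bridge we: 2
  we we sugar: 2
3 duplicate windows → 19 − 3 = 16 distinct.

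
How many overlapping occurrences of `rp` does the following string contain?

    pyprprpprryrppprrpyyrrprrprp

7

Sliding a length-2 window over the 28 characters (27 positions):
  position 4–5: rp
  position 6–7: rp
  position 12–13: rp
  position 17–18: rp
  position 22–23: rp
  position 25–26: rp
  position 27–28: rp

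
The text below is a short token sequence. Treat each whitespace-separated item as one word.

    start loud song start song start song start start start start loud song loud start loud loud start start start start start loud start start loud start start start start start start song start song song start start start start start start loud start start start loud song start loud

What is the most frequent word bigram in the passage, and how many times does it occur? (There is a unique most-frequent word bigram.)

Bigram frequencies (highest first):
  start start: 20
  start loud: 8
  song start: 6
  loud start: 5
  start song: 4
  loud song: 3
  … (3 more, each ≤ 1)

"start start", 20 times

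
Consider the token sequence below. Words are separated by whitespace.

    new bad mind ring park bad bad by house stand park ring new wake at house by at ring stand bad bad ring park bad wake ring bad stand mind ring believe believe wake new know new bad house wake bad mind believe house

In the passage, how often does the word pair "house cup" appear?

Scanning the 43 overlapping bigram windows for "house cup":
  (none found)

0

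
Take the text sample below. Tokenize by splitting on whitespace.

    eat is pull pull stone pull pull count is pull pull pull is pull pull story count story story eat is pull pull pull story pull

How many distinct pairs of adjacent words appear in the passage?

26 tokens → 25 bigram windows in total.
Repeated bigrams (each contributes count−1 duplicates):
  pull pull: 7
  is pull: 4
  eat is: 2
  pull story: 2
11 duplicate windows → 25 − 11 = 14 distinct.

14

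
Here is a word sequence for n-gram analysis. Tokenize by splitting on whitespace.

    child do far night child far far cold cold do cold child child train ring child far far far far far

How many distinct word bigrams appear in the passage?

15

21 tokens → 20 bigram windows in total.
Repeated bigrams (each contributes count−1 duplicates):
  far far: 5
  child far: 2
5 duplicate windows → 20 − 5 = 15 distinct.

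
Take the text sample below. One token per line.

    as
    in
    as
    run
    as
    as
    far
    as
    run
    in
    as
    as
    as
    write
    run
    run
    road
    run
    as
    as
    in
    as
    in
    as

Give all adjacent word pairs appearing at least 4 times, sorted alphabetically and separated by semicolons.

Bigram counts meeting the condition (at least 4 times):
  as as: 4
  in as: 4

as as; in as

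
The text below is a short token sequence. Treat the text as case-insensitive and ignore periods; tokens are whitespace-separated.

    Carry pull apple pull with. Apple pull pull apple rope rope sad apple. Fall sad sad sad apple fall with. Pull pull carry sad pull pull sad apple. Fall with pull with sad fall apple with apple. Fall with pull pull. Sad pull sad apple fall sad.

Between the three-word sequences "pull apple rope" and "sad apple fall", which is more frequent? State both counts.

"pull apple rope": 1 occurrence
"sad apple fall": 4 occurrences

"sad apple fall" (4 vs 1)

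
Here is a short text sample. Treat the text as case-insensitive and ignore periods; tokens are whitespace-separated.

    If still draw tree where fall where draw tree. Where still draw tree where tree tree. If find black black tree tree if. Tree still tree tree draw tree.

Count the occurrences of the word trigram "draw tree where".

Scanning the 27 overlapping trigram windows for "draw tree where":
  position 3–5: draw tree where
  position 8–10: draw tree where
  position 12–14: draw tree where

3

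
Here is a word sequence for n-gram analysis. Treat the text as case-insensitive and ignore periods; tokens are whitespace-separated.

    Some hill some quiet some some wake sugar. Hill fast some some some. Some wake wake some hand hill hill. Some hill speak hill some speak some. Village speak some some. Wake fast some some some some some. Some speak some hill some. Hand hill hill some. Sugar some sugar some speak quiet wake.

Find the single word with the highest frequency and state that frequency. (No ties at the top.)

"some", 25 times

Unigram frequencies (highest first):
  some: 25
  hill: 9
  wake: 5
  speak: 5
  sugar: 3
  quiet: 2
  … (3 more, each ≤ 2)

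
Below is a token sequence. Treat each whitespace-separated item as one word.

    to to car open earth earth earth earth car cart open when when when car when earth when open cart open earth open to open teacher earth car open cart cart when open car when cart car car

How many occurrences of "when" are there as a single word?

7

Scanning the 38 tokens for "when":
  position 12: when
  position 13: when
  position 14: when
  position 16: when
  position 18: when
  position 32: when
  position 35: when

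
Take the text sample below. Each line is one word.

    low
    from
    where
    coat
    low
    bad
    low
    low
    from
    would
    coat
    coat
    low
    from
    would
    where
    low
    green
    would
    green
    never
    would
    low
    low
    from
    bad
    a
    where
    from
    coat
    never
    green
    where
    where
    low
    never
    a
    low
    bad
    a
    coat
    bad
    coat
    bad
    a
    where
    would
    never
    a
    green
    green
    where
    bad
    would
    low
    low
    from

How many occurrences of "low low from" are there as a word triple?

3

Scanning the 55 overlapping trigram windows for "low low from":
  position 7–9: low low from
  position 23–25: low low from
  position 55–57: low low from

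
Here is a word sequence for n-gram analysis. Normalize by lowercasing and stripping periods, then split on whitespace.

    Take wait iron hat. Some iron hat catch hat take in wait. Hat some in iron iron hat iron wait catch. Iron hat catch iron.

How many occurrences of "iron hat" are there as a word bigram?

Scanning the 24 overlapping bigram windows for "iron hat":
  position 3–4: iron hat
  position 6–7: iron hat
  position 17–18: iron hat
  position 22–23: iron hat

4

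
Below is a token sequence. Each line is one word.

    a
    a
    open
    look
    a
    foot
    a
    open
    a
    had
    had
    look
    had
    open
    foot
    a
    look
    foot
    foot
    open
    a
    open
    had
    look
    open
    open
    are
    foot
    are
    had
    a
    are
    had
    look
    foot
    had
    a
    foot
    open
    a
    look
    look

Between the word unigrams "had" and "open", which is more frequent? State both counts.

"open" (8 vs 7)

"had": 7 occurrences
"open": 8 occurrences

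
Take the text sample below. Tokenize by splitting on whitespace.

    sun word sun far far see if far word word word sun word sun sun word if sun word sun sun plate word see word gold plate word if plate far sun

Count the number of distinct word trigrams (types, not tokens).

27

32 tokens → 30 trigram windows in total.
Repeated trigrams (each contributes count−1 duplicates):
  sun word sun: 3
  word sun sun: 2
3 duplicate windows → 30 − 3 = 27 distinct.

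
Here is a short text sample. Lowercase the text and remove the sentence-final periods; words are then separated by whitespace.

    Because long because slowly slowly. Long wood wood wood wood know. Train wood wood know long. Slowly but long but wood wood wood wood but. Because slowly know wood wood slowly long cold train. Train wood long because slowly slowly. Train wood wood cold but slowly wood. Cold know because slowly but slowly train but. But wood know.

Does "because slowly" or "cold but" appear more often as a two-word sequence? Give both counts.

"because slowly" (4 vs 1)

"because slowly": 4 occurrences
"cold but": 1 occurrence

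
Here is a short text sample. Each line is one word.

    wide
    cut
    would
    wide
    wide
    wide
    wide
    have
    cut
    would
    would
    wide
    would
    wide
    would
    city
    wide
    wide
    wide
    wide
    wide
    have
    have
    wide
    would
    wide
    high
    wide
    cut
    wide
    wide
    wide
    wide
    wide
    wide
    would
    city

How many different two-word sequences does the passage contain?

15

37 tokens → 36 bigram windows in total.
Repeated bigrams (each contributes count−1 duplicates):
  wide wide: 12
  wide would: 4
  would wide: 4
  cut would: 2
  wide cut: 2
  wide have: 2
  would city: 2
21 duplicate windows → 36 − 21 = 15 distinct.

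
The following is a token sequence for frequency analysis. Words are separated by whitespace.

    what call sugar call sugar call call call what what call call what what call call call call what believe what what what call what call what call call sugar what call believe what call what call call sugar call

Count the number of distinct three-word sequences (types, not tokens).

21

40 tokens → 38 trigram windows in total.
Repeated trigrams (each contributes count−1 duplicates):
  what call call: 4
  call call call: 3
  call call what: 3
  call sugar call: 3
  call what call: 3
  what call what: 3
  what what call: 3
  call call sugar: 2
  … (1 more repeated)
17 duplicate windows → 38 − 17 = 21 distinct.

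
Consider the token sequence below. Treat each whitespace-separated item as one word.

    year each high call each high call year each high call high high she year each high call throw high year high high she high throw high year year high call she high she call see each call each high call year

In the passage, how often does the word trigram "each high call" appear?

Scanning the 40 overlapping trigram windows for "each high call":
  position 2–4: each high call
  position 5–7: each high call
  position 9–11: each high call
  position 16–18: each high call
  position 39–41: each high call

5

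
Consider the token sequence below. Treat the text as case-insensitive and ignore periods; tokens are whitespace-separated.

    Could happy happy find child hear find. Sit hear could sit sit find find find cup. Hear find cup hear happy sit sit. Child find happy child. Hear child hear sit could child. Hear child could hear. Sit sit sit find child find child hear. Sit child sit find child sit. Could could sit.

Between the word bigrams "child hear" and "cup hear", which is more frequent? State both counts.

"child hear" (5 vs 2)

"child hear": 5 occurrences
"cup hear": 2 occurrences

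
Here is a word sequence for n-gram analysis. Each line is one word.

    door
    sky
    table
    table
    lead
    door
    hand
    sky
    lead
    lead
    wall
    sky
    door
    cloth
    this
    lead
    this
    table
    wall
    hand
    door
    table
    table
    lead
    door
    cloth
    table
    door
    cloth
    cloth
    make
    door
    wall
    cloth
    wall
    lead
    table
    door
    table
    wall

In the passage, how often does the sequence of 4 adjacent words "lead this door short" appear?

Scanning the 37 overlapping 4-gram windows for "lead this door short":
  (none found)

0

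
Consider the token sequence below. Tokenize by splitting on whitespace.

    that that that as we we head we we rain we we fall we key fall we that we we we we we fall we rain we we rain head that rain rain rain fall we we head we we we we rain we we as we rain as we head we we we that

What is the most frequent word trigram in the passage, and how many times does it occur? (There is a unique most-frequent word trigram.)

"we we we", 6 times

Trigram frequencies (highest first):
  we we we: 6
  we head we: 3
  head we we: 3
  we we rain: 3
  we rain we: 3
  rain we we: 3
  … (29 more, each ≤ 2)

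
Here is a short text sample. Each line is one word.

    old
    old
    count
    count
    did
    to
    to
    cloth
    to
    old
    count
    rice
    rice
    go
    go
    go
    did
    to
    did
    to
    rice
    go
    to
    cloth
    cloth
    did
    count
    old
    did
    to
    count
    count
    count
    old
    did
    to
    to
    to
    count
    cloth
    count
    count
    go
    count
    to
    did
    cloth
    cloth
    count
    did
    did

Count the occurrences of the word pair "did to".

Scanning the 50 overlapping bigram windows for "did to":
  position 5–6: did to
  position 17–18: did to
  position 19–20: did to
  position 29–30: did to
  position 35–36: did to

5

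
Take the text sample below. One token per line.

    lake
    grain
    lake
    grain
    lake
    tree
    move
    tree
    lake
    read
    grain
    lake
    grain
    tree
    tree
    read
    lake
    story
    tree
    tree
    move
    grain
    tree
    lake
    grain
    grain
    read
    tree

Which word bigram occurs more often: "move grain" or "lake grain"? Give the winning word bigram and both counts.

"lake grain" (4 vs 1)

"move grain": 1 occurrence
"lake grain": 4 occurrences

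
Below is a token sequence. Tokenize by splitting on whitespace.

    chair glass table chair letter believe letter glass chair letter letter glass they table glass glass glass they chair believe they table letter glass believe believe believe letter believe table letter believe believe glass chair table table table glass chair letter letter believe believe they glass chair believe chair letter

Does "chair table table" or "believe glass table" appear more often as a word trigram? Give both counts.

"chair table table" (1 vs 0)

"chair table table": 1 occurrence
"believe glass table": 0 occurrences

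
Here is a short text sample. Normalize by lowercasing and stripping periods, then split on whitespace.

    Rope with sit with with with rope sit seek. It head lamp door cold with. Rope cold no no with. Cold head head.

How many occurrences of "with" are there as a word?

Scanning the 23 tokens for "with":
  position 2: with
  position 4: with
  position 5: with
  position 6: with
  position 15: with
  position 20: with

6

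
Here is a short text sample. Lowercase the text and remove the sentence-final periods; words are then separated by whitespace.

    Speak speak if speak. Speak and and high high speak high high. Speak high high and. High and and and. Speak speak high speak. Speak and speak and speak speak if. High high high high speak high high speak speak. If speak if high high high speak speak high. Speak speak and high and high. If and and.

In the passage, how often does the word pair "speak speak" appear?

Scanning the 57 overlapping bigram windows for "speak speak":
  position 1–2: speak speak
  position 4–5: speak speak
  position 21–22: speak speak
  position 24–25: speak speak
  position 29–30: speak speak
  position 39–40: speak speak
  position 47–48: speak speak
  position 50–51: speak speak

8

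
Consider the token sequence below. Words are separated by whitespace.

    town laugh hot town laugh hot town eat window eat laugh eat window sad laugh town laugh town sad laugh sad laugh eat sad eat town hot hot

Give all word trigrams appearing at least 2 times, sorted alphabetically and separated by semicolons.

laugh hot town; town laugh hot

Trigram counts meeting the condition (at least 2 times):
  laugh hot town: 2
  town laugh hot: 2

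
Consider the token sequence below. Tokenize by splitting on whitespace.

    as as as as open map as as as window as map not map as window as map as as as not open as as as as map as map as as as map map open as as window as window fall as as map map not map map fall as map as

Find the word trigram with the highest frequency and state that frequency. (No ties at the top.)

Trigram frequencies (highest first):
  as as as: 7
  as map as: 4
  map as as: 3
  as window as: 3
  as as map: 3
  as as window: 2
  … (25 more, each ≤ 2)

"as as as", 7 times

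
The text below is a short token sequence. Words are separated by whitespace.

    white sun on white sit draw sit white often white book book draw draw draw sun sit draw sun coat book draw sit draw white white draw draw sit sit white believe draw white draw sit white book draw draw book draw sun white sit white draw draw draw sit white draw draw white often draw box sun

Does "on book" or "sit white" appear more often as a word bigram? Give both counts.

"on book": 0 occurrences
"sit white": 5 occurrences

"sit white" (5 vs 0)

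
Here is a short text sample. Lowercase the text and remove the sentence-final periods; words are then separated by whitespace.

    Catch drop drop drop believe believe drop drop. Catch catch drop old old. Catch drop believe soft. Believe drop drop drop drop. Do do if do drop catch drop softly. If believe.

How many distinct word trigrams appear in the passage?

27

32 tokens → 30 trigram windows in total.
Repeated trigrams (each contributes count−1 duplicates):
  drop drop drop: 3
  believe drop drop: 2
3 duplicate windows → 30 − 3 = 27 distinct.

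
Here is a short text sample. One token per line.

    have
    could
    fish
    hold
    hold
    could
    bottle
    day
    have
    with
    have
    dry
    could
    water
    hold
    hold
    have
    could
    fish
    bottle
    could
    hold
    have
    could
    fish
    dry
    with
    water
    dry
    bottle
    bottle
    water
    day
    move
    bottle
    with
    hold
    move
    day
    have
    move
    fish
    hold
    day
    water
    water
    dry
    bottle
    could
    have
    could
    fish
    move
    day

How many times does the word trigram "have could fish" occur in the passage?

4

Scanning the 52 overlapping trigram windows for "have could fish":
  position 1–3: have could fish
  position 17–19: have could fish
  position 23–25: have could fish
  position 50–52: have could fish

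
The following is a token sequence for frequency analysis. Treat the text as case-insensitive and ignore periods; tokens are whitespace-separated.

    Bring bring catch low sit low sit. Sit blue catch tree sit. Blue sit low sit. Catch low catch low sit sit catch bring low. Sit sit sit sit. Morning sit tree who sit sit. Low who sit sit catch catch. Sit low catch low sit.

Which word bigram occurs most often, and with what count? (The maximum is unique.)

Bigram frequencies (highest first):
  sit sit: 7
  low sit: 6
  catch low: 4
  sit low: 4
  sit catch: 3
  sit blue: 2
  … (17 more, each ≤ 2)

"sit sit", 7 times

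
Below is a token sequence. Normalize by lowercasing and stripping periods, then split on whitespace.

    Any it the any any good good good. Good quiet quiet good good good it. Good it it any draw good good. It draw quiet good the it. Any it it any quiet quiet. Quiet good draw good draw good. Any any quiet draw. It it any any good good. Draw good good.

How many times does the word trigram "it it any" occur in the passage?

Scanning the 51 overlapping trigram windows for "it it any":
  position 17–19: it it any
  position 30–32: it it any
  position 45–47: it it any

3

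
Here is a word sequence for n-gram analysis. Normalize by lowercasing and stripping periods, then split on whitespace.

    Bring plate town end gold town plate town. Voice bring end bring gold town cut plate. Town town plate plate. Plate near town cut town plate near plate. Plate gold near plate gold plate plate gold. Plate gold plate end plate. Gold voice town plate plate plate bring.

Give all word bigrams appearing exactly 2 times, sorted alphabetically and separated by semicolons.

Bigram counts meeting the condition (exactly 2 times):
  gold town: 2
  near plate: 2
  plate near: 2
  town cut: 2

gold town; near plate; plate near; town cut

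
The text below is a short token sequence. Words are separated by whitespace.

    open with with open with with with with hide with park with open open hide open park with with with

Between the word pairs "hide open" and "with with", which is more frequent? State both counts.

"hide open": 1 occurrence
"with with": 6 occurrences

"with with" (6 vs 1)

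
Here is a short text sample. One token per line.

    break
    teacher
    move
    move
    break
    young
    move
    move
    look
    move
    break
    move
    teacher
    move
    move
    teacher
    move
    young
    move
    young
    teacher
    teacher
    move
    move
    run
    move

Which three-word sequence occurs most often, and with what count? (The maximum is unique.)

"teacher move move", 3 times

Trigram frequencies (highest first):
  teacher move move: 3
  move teacher move: 2
  break teacher move: 1
  move move break: 1
  move break young: 1
  break young move: 1
  … (15 more, each ≤ 1)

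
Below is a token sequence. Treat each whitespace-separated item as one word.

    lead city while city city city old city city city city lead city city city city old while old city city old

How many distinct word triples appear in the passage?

13

22 tokens → 20 trigram windows in total.
Repeated trigrams (each contributes count−1 duplicates):
  city city city: 5
  city city old: 3
  old city city: 2
7 duplicate windows → 20 − 7 = 13 distinct.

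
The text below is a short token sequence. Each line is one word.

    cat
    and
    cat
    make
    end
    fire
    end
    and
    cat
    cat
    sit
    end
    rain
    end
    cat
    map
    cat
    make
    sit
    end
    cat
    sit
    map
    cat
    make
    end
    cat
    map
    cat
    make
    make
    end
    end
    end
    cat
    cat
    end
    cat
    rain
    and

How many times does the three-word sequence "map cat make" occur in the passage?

3

Scanning the 38 overlapping trigram windows for "map cat make":
  position 16–18: map cat make
  position 23–25: map cat make
  position 28–30: map cat make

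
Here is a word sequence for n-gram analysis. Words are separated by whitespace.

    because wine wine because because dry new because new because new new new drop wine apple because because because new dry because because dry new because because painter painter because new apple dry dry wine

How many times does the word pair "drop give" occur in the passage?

Scanning the 34 overlapping bigram windows for "drop give":
  (none found)

0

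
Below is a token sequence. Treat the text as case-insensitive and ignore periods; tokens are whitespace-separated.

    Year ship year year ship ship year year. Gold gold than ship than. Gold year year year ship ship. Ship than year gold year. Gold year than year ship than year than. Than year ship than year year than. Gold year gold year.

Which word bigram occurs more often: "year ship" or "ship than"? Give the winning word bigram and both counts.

"year ship" (5 vs 4)

"year ship": 5 occurrences
"ship than": 4 occurrences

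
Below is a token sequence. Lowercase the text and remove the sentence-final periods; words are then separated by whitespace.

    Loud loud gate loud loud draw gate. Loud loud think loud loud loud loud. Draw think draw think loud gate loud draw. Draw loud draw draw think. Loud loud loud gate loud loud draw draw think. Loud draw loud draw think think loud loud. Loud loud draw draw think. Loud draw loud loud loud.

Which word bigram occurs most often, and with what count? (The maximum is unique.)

"loud loud", 14 times

Bigram frequencies (highest first):
  loud loud: 14
  loud draw: 9
  think loud: 6
  draw think: 6
  gate loud: 4
  draw draw: 4
  … (6 more, each ≤ 3)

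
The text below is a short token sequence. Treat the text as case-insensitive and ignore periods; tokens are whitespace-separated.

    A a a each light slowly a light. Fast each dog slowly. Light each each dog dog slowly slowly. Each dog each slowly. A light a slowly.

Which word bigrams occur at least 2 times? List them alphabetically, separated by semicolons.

Bigram counts meeting the condition (at least 2 times):
  a a: 2
  a light: 2
  dog slowly: 2
  each dog: 3
  slowly a: 2

a a; a light; dog slowly; each dog; slowly a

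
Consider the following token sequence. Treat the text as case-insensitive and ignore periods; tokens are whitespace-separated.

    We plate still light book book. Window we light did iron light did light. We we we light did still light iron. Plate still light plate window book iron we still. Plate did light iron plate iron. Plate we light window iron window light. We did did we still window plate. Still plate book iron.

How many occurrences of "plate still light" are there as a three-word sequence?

Scanning the 53 overlapping trigram windows for "plate still light":
  position 2–4: plate still light
  position 23–25: plate still light

2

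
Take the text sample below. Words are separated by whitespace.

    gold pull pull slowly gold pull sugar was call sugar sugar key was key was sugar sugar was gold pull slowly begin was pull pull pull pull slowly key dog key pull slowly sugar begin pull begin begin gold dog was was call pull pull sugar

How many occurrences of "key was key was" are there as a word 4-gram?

1

Scanning the 43 overlapping 4-gram windows for "key was key was":
  position 12–15: key was key was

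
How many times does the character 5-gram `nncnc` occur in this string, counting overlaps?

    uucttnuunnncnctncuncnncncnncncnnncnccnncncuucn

Sliding a length-5 window over the 46 characters (42 positions):
  position 10–14: nncnc
  position 21–25: nncnc
  position 26–30: nncnc
  position 32–36: nncnc
  position 38–42: nncnc

5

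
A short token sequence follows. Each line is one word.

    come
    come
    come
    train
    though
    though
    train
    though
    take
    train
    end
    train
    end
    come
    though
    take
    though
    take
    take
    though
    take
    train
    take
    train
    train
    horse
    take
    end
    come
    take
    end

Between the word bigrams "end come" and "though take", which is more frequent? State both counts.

"end come": 2 occurrences
"though take": 4 occurrences

"though take" (4 vs 2)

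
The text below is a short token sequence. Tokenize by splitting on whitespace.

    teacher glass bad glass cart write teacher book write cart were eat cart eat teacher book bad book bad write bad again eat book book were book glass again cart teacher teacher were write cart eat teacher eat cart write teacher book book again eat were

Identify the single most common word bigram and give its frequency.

"teacher book", 3 times

Bigram frequencies (highest first):
  teacher book: 3
  cart write: 2
  write teacher: 2
  write cart: 2
  eat cart: 2
  cart eat: 2
  … (28 more, each ≤ 2)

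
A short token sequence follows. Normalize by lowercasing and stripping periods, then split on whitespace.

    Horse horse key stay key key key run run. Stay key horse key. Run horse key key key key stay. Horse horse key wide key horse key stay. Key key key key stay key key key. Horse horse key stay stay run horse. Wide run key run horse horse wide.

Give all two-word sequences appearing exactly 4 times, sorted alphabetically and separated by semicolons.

horse horse; stay key

Bigram counts meeting the condition (exactly 4 times):
  horse horse: 4
  stay key: 4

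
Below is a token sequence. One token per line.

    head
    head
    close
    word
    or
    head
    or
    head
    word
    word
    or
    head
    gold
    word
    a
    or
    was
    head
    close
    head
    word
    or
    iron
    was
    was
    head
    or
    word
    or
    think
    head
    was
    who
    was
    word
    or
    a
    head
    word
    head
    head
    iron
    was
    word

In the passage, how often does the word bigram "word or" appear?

5

Scanning the 43 overlapping bigram windows for "word or":
  position 4–5: word or
  position 10–11: word or
  position 21–22: word or
  position 28–29: word or
  position 35–36: word or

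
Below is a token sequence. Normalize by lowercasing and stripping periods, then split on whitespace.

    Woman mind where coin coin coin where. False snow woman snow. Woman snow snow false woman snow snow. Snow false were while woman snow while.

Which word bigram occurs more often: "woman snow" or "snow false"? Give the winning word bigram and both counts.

"woman snow": 4 occurrences
"snow false": 2 occurrences

"woman snow" (4 vs 2)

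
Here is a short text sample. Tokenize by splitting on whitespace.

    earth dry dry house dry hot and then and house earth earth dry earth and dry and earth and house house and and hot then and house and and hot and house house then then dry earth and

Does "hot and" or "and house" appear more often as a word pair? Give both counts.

"and house" (4 vs 2)

"hot and": 2 occurrences
"and house": 4 occurrences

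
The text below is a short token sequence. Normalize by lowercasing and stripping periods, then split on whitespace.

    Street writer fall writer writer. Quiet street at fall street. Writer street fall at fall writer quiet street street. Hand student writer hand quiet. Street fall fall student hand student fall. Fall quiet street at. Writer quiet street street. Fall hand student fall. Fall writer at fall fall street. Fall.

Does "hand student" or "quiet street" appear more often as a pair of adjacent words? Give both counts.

"hand student": 3 occurrences
"quiet street": 5 occurrences

"quiet street" (5 vs 3)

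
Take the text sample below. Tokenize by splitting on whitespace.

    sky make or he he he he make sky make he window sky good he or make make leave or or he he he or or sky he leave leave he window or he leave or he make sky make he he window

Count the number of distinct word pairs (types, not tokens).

23

43 tokens → 42 bigram windows in total.
Repeated bigrams (each contributes count−1 duplicates):
  he he: 6
  or he: 4
  he window: 3
  sky make: 3
  he leave: 2
  he make: 2
  he or: 2
  leave or: 2
  … (3 more repeated)
19 duplicate windows → 42 − 19 = 23 distinct.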